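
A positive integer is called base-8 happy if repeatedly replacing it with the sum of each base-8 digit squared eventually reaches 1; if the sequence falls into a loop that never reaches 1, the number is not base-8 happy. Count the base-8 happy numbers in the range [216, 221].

216: 216 → 18 → 8 → 1  (reaches 1)
217: 217 → 19 → 13 → 26 → 13  (repeats 13)
218: 218 → 22 → 40 → 25 → 10 → 5 → 25  (repeats 25)
219: 219 → 27 → 18 → 8 → 1  (reaches 1)
220: 220 → 34 → 20 → 20  (repeats 20)
221: 221 → 43 → 34 → 20 → 20  (repeats 20)
base-8 happy: 216, 219

2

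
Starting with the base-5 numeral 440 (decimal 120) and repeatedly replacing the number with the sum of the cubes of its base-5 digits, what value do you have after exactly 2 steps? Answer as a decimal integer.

120 = (4,4,0)_5 → 128
128 = (1,0,0,3)_5 → 28

28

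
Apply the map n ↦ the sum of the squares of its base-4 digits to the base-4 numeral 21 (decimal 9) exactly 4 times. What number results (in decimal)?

9 = (2,1)_4 → 2² + 1² = 5
5 = (1,1)_4 → 1² + 1² = 2
2 = (2)_4 → 2² = 4
4 = (1,0)_4 → 1² + 0² = 1

1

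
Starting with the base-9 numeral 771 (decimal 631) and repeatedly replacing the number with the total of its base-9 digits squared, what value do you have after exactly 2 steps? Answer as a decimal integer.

5

631 = (7,7,1)_9 → 99
99 = (1,2,0)_9 → 5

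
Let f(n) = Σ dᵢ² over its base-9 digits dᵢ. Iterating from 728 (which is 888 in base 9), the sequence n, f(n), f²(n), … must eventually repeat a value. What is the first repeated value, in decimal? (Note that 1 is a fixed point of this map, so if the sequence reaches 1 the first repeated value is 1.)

728 = (8,8,8)_9 → 8² + 8² + 8² = 64 + 64 + 64 = 192
192 = (2,3,3)_9 → 2² + 3² + 3² = 4 + 9 + 9 = 22
22 = (2,4)_9 → 2² + 4² = 4 + 16 = 20
20 = (2,2)_9 → 2² + 2² = 4 + 4 = 8
8 = (8)_9 → 8² = 64
64 = (7,1)_9 → 7² + 1² = 49 + 1 = 50
50 = (5,5)_9 → 5² + 5² = 25 + 25 = 50  — 50 already appeared earlier.

50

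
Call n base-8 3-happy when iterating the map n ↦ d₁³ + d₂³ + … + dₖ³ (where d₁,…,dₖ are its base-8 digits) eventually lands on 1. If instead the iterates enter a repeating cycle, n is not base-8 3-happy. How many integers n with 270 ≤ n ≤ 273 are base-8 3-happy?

1

270: 270 → 281 → 92 → 92  (repeats 92)
271: 271 → 408 → 243 → 270 → 281 → 92 → 92  (repeats 92)
272: 272 → 72 → 2 → 8 → 1  (reaches 1)
273: 273 → 73 → 3 → 27 → 54 → 432 → 432  (repeats 432)
base-8 3-happy: 272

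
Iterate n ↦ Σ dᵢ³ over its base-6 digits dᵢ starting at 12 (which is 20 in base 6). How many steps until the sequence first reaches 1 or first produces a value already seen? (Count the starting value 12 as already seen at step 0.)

7

12 = (2,0)_6 → 2³ + 0³ = 8
8 = (1,2)_6 → 1³ + 2³ = 9
9 = (1,3)_6 → 1³ + 3³ = 28
28 = (4,4)_6 → 4³ + 4³ = 128
128 = (3,3,2)_6 → 3³ + 3³ + 2³ = 62
62 = (1,4,2)_6 → 1³ + 4³ + 2³ = 73
73 = (2,0,1)_6 → 2³ + 0³ + 1³ = 9  — 9 repeats.
That took 7 steps.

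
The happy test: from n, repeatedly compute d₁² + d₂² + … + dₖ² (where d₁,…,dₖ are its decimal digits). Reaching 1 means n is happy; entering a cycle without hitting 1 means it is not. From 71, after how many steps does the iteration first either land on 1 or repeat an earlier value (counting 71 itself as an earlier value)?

13

71 → 7² + 1² = 50
50 → 5² + 0² = 25
25 → 2² + 5² = 29
29 → 2² + 9² = 85
85 → 8² + 5² = 89
89 → 8² + 9² = 145
145 → 1² + 4² + 5² = 42
42 → 4² + 2² = 20
20 → 2² + 0² = 4
4 → 4² = 16
16 → 1² + 6² = 37
37 → 3² + 7² = 58
58 → 5² + 8² = 89  — 89 repeats.
That took 13 steps.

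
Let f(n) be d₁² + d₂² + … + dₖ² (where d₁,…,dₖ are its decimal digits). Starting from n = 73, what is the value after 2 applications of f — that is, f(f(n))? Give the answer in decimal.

89

73 → 7² + 3² = 58
58 → 5² + 8² = 89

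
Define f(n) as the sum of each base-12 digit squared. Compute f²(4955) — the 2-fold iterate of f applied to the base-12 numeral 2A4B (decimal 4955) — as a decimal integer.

66

4955 = (2,10,4,11)_12 → 2² + 10² + 4² + 11² = 241
241 = (1,8,1)_12 → 1² + 8² + 1² = 66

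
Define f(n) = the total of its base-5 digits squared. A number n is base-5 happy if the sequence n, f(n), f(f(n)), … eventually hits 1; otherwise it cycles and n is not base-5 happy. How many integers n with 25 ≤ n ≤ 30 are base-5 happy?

2

25: 25 → 1  (reaches 1)
26: 26 → 2 → 4 → 16 → 10 → 4  (repeats 4)
27: 27 → 5 → 1  (reaches 1)
28: 28 → 10 → 4 → 16 → 10  (repeats 10)
29: 29 → 17 → 13 → 13  (repeats 13)
30: 30 → 2 → 4 → 16 → 10 → 4  (repeats 4)
base-5 happy: 25, 27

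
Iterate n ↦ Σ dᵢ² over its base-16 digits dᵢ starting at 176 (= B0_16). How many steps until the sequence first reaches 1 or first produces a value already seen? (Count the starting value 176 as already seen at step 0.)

7

176 = (11,0)_16 → 11² + 0² = 121 + 0 = 121
121 = (7,9)_16 → 7² + 9² = 49 + 81 = 130
130 = (8,2)_16 → 8² + 2² = 64 + 4 = 68
68 = (4,4)_16 → 4² + 4² = 16 + 16 = 32
32 = (2,0)_16 → 2² + 0² = 4 + 0 = 4
4 = (4)_16 → 4² = 16
16 = (1,0)_16 → 1² + 0² = 1 + 0 = 1  — reached 1.
That took 7 steps.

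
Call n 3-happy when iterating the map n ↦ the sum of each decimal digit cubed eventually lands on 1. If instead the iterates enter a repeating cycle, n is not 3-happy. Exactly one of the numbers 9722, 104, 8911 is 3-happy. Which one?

8911

9722: 9722 → 1088 → 1025 → 134 → 92 → 737 → 713 → 371 → 371  — repeats 371 (not 3-happy)
104: 104 → 65 → 341 → 92 → 737 → 713 → 371 → 371  — repeats 371 (not 3-happy)
8911: 8911 → 1243 → 100 → 1  — reaches 1 (3-happy)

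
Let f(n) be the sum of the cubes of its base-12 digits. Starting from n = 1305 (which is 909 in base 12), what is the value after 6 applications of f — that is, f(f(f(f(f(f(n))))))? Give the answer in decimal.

190

1305 = (9,0,9)_12 → 9³ + 0³ + 9³ = 729 + 0 + 729 = 1458
1458 = (10,1,6)_12 → 10³ + 1³ + 6³ = 1000 + 1 + 216 = 1217
1217 = (8,5,5)_12 → 8³ + 5³ + 5³ = 512 + 125 + 125 = 762
762 = (5,3,6)_12 → 5³ + 3³ + 6³ = 125 + 27 + 216 = 368
368 = (2,6,8)_12 → 2³ + 6³ + 8³ = 8 + 216 + 512 = 736
736 = (5,1,4)_12 → 5³ + 1³ + 4³ = 125 + 1 + 64 = 190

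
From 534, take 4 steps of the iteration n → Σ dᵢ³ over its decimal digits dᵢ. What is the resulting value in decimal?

66

534 → 5³ + 3³ + 4³ = 125 + 27 + 64 = 216
216 → 2³ + 1³ + 6³ = 8 + 1 + 216 = 225
225 → 2³ + 2³ + 5³ = 8 + 8 + 125 = 141
141 → 1³ + 4³ + 1³ = 1 + 64 + 1 = 66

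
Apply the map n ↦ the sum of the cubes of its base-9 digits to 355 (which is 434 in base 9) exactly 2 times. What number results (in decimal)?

355 = (4,3,4)_9 → 4³ + 3³ + 4³ = 155
155 = (1,8,2)_9 → 1³ + 8³ + 2³ = 521

521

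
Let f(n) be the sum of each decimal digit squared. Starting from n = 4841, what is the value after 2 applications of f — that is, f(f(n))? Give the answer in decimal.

130

4841 → 97
97 → 130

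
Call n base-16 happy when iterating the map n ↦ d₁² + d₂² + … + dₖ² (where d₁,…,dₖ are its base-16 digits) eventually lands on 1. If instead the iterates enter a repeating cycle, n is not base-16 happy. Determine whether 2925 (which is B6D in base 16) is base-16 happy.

2925 = (11,6,13)_16 → 11² + 6² + 13² = 326
326 = (1,4,6)_16 → 1² + 4² + 6² = 53
53 = (3,5)_16 → 3² + 5² = 34
34 = (2,2)_16 → 2² + 2² = 8
8 = (8)_16 → 8² = 64
64 = (4,0)_16 → 4² + 0² = 16
16 = (1,0)_16 → 1² + 0² = 1  — reached 1.

base-16 happy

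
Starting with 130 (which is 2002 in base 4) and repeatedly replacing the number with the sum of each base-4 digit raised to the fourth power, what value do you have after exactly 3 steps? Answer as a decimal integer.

130 = (2,0,0,2)_4 → 2⁴ + 0⁴ + 0⁴ + 2⁴ = 32
32 = (2,0,0)_4 → 2⁴ + 0⁴ + 0⁴ = 16
16 = (1,0,0)_4 → 1⁴ + 0⁴ + 0⁴ = 1

1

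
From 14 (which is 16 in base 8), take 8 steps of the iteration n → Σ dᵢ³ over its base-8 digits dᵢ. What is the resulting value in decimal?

14 = (1,6)_8 → 1³ + 6³ = 217
217 = (3,3,1)_8 → 3³ + 3³ + 1³ = 55
55 = (6,7)_8 → 6³ + 7³ = 559
559 = (1,0,5,7)_8 → 1³ + 0³ + 5³ + 7³ = 469
469 = (7,2,5)_8 → 7³ + 2³ + 5³ = 476
476 = (7,3,4)_8 → 7³ + 3³ + 4³ = 434
434 = (6,6,2)_8 → 6³ + 6³ + 2³ = 440
440 = (6,7,0)_8 → 6³ + 7³ + 0³ = 559

559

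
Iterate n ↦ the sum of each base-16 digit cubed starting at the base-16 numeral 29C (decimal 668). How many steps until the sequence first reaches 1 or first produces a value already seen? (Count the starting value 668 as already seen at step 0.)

668 = (2,9,12)_16 → 2465
2465 = (9,10,1)_16 → 1730
1730 = (6,12,2)_16 → 1952
1952 = (7,10,0)_16 → 1343
1343 = (5,3,15)_16 → 3527
3527 = (13,12,7)_16 → 4268
4268 = (1,0,10,12)_16 → 2729
2729 = (10,10,9)_16 → 2729  — 2729 repeats.
That took 8 steps.

8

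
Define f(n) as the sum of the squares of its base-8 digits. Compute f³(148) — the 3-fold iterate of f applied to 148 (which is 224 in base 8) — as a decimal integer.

2

148 = (2,2,4)_8 → 2² + 2² + 4² = 24
24 = (3,0)_8 → 3² + 0² = 9
9 = (1,1)_8 → 1² + 1² = 2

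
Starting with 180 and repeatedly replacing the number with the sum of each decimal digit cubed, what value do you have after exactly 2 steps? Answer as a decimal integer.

180 → 1³ + 8³ + 0³ = 1 + 512 + 0 = 513
513 → 5³ + 1³ + 3³ = 125 + 1 + 27 = 153

153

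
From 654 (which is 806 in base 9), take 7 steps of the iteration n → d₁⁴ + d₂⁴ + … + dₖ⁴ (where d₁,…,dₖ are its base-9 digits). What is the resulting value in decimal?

654 = (8,0,6)_9 → 8⁴ + 0⁴ + 6⁴ = 4096 + 0 + 1296 = 5392
5392 = (7,3,5,1)_9 → 7⁴ + 3⁴ + 5⁴ + 1⁴ = 2401 + 81 + 625 + 1 = 3108
3108 = (4,2,3,3)_9 → 4⁴ + 2⁴ + 3⁴ + 3⁴ = 256 + 16 + 81 + 81 = 434
434 = (5,3,2)_9 → 5⁴ + 3⁴ + 2⁴ = 625 + 81 + 16 = 722
722 = (8,8,2)_9 → 8⁴ + 8⁴ + 2⁴ = 4096 + 4096 + 16 = 8208
8208 = (1,2,2,3,0)_9 → 1⁴ + 2⁴ + 2⁴ + 3⁴ + 0⁴ = 1 + 16 + 16 + 81 + 0 = 114
114 = (1,3,6)_9 → 1⁴ + 3⁴ + 6⁴ = 1 + 81 + 1296 = 1378

1378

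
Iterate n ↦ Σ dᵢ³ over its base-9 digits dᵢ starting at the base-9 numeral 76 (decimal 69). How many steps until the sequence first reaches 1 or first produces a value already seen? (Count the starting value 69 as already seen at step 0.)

3

69 = (7,6)_9 → 7³ + 6³ = 343 + 216 = 559
559 = (6,8,1)_9 → 6³ + 8³ + 1³ = 216 + 512 + 1 = 729
729 = (1,0,0,0)_9 → 1³ + 0³ + 0³ + 0³ = 1 + 0 + 0 + 0 = 1  — reached 1.
That took 3 steps.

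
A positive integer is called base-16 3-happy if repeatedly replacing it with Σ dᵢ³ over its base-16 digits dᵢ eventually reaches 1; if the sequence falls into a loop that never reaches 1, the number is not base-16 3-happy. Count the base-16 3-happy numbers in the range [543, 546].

543: 543 → 3384 → 2736 → 2331 → 2061 → 2709 → 1854 → 3114 → 2736  — not base-16 3-happy
544: 544 → 16 → 1  — base-16 3-happy
545: 545 → 17 → 2 → 8 → 512 → 8  — not base-16 3-happy
546: 546 → 24 → 513 → 9 → 729 → 2934 → 1890 → 567 → 378 → 1344 → 189 → 3528 → 4437 → 252 → 5103 → 6147 → 540 → 1737 → 2673 → 1344  — not base-16 3-happy
base-16 3-happy: 544

1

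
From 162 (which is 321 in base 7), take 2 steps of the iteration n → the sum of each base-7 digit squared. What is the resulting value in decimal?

4

162 = (3,2,1)_7 → 3² + 2² + 1² = 14
14 = (2,0)_7 → 2² + 0² = 4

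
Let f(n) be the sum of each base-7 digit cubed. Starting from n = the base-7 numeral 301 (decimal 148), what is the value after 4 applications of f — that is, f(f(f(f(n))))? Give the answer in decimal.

28

148 = (3,0,1)_7 → 3³ + 0³ + 1³ = 28
28 = (4,0)_7 → 4³ + 0³ = 64
64 = (1,2,1)_7 → 1³ + 2³ + 1³ = 10
10 = (1,3)_7 → 1³ + 3³ = 28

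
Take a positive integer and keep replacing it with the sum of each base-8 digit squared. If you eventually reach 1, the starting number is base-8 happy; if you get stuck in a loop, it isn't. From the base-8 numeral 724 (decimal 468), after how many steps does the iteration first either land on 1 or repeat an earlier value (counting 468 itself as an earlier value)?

4

468 = (7,2,4)_8 → 7² + 2² + 4² = 49 + 4 + 16 = 69
69 = (1,0,5)_8 → 1² + 0² + 5² = 1 + 0 + 25 = 26
26 = (3,2)_8 → 3² + 2² = 9 + 4 = 13
13 = (1,5)_8 → 1² + 5² = 1 + 25 = 26  — 26 repeats.
That took 4 steps.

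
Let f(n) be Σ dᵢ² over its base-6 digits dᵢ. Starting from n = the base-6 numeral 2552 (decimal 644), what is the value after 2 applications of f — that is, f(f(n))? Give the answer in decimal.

26

644 = (2,5,5,2)_6 → 2² + 5² + 5² + 2² = 4 + 25 + 25 + 4 = 58
58 = (1,3,4)_6 → 1² + 3² + 4² = 1 + 9 + 16 = 26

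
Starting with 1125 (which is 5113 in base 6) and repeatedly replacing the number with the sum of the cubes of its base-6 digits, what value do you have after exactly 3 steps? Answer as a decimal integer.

1125 = (5,1,1,3)_6 → 5³ + 1³ + 1³ + 3³ = 125 + 1 + 1 + 27 = 154
154 = (4,1,4)_6 → 4³ + 1³ + 4³ = 64 + 1 + 64 = 129
129 = (3,3,3)_6 → 3³ + 3³ + 3³ = 27 + 27 + 27 = 81

81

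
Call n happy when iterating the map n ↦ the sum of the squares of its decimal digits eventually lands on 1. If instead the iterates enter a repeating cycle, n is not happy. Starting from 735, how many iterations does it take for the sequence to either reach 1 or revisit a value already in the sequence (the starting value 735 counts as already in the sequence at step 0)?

11

735 → 7² + 3² + 5² = 83
83 → 8² + 3² = 73
73 → 7² + 3² = 58
58 → 5² + 8² = 89
89 → 8² + 9² = 145
145 → 1² + 4² + 5² = 42
42 → 4² + 2² = 20
20 → 2² + 0² = 4
4 → 4² = 16
16 → 1² + 6² = 37
37 → 3² + 7² = 58  — 58 repeats.
That took 11 steps.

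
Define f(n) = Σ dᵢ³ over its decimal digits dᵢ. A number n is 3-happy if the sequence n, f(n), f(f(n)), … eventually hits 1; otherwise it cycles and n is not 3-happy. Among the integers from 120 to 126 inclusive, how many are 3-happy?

1

120: 120 → 9 → 729 → 1080 → 513 → 153 → 153  — not 3-happy
121: 121 → 10 → 1  — 3-happy
122: 122 → 17 → 344 → 155 → 251 → 134 → 92 → 737 → 713 → 371 → 371  — not 3-happy
123: 123 → 36 → 243 → 99 → 1458 → 702 → 351 → 153 → 153  — not 3-happy
124: 124 → 73 → 370 → 370  — not 3-happy
125: 125 → 134 → 92 → 737 → 713 → 371 → 371  — not 3-happy
126: 126 → 225 → 141 → 66 → 432 → 99 → 1458 → 702 → 351 → 153 → 153  — not 3-happy
3-happy: 121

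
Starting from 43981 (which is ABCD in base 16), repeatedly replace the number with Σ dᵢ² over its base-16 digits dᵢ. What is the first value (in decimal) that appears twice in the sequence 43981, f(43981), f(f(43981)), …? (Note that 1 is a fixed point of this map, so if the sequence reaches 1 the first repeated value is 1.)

43981 = (10,11,12,13)_16 → 534
534 = (2,1,6)_16 → 41
41 = (2,9)_16 → 85
85 = (5,5)_16 → 50
50 = (3,2)_16 → 13
13 = (13)_16 → 169
169 = (10,9)_16 → 181
181 = (11,5)_16 → 146
146 = (9,2)_16 → 85  — 85 already appeared earlier.

85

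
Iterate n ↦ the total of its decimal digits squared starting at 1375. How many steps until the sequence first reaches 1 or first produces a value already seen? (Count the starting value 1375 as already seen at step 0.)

1375 → 84
84 → 80
80 → 64
64 → 52
52 → 29
29 → 85
85 → 89
89 → 145
145 → 42
42 → 20
20 → 4
4 → 16
16 → 37
37 → 58
58 → 89  — 89 repeats.
That took 15 steps.

15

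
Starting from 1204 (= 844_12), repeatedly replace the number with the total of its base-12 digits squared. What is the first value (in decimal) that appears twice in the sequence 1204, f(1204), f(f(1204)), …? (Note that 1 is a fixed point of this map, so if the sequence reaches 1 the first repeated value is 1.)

64

1204 = (8,4,4)_12 → 96
96 = (8,0)_12 → 64
64 = (5,4)_12 → 41
41 = (3,5)_12 → 34
34 = (2,10)_12 → 104
104 = (8,8)_12 → 128
128 = (10,8)_12 → 164
164 = (1,1,8)_12 → 66
66 = (5,6)_12 → 61
61 = (5,1)_12 → 26
26 = (2,2)_12 → 8
8 = (8)_12 → 64  — 64 already appeared earlier.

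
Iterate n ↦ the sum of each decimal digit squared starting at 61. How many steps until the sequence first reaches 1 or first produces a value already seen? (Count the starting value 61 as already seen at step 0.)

61 → 6² + 1² = 37
37 → 3² + 7² = 58
58 → 5² + 8² = 89
89 → 8² + 9² = 145
145 → 1² + 4² + 5² = 42
42 → 4² + 2² = 20
20 → 2² + 0² = 4
4 → 4² = 16
16 → 1² + 6² = 37  — 37 repeats.
That took 9 steps.

9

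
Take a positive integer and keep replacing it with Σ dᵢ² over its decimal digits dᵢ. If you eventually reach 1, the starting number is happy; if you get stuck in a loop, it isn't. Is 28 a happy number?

happy

28 → 2² + 8² = 4 + 64 = 68
68 → 6² + 8² = 36 + 64 = 100
100 → 1² + 0² + 0² = 1 + 0 + 0 = 1  — reached 1.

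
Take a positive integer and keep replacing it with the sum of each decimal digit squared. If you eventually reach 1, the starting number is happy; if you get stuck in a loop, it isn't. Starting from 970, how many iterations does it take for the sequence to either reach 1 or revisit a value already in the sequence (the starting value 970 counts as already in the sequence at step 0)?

3

970 → 9² + 7² + 0² = 130
130 → 1² + 3² + 0² = 10
10 → 1² + 0² = 1  — reached 1.
That took 3 steps.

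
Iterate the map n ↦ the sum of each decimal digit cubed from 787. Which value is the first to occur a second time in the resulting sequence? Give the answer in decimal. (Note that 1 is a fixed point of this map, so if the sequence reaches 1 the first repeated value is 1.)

1

787 → 7³ + 8³ + 7³ = 1198
1198 → 1³ + 1³ + 9³ + 8³ = 1243
1243 → 1³ + 2³ + 4³ + 3³ = 100
100 → 1³ + 0³ + 0³ = 1  — reached the fixed point 1.
1 → 1, so 1 is the first repeated value.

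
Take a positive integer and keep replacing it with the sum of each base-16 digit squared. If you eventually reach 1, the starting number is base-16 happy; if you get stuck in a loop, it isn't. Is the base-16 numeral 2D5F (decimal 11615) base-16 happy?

11615 = (2,13,5,15)_16 → 2² + 13² + 5² + 15² = 423
423 = (1,10,7)_16 → 1² + 10² + 7² = 150
150 = (9,6)_16 → 9² + 6² = 117
117 = (7,5)_16 → 7² + 5² = 74
74 = (4,10)_16 → 4² + 10² = 116
116 = (7,4)_16 → 7² + 4² = 65
65 = (4,1)_16 → 4² + 1² = 17
17 = (1,1)_16 → 1² + 1² = 2
2 = (2)_16 → 2² = 4
4 = (4)_16 → 4² = 16
16 = (1,0)_16 → 1² + 0² = 1  — reached 1.

base-16 happy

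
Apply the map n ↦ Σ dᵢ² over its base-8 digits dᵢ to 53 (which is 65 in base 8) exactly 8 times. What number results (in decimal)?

16

53 = (6,5)_8 → 6² + 5² = 36 + 25 = 61
61 = (7,5)_8 → 7² + 5² = 49 + 25 = 74
74 = (1,1,2)_8 → 1² + 1² + 2² = 1 + 1 + 4 = 6
6 = (6)_8 → 6² = 36
36 = (4,4)_8 → 4² + 4² = 16 + 16 = 32
32 = (4,0)_8 → 4² + 0² = 16 + 0 = 16
16 = (2,0)_8 → 2² + 0² = 4 + 0 = 4
4 = (4)_8 → 4² = 16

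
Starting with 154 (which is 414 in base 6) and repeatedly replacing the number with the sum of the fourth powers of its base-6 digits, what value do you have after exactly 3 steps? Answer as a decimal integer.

154 = (4,1,4)_6 → 4⁴ + 1⁴ + 4⁴ = 513
513 = (2,2,1,3)_6 → 2⁴ + 2⁴ + 1⁴ + 3⁴ = 114
114 = (3,1,0)_6 → 3⁴ + 1⁴ + 0⁴ = 82

82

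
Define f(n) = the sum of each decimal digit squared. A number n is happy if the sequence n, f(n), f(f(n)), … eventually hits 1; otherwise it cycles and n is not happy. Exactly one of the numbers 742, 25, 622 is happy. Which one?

622

742: 742 → 69 → 117 → 51 → 26 → 40 → 16 → 37 → 58 → 89 → 145 → 42 → 20 → 4 → 16  — repeats 16 (not happy)
25: 25 → 29 → 85 → 89 → 145 → 42 → 20 → 4 → 16 → 37 → 58 → 89  — repeats 89 (not happy)
622: 622 → 44 → 32 → 13 → 10 → 1  — reaches 1 (happy)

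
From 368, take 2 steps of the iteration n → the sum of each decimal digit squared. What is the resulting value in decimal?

368 → 3² + 6² + 8² = 109
109 → 1² + 0² + 9² = 82

82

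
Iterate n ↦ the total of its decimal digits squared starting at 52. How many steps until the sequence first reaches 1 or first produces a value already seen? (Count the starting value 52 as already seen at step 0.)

52 → 5² + 2² = 29
29 → 2² + 9² = 85
85 → 8² + 5² = 89
89 → 8² + 9² = 145
145 → 1² + 4² + 5² = 42
42 → 4² + 2² = 20
20 → 2² + 0² = 4
4 → 4² = 16
16 → 1² + 6² = 37
37 → 3² + 7² = 58
58 → 5² + 8² = 89  — 89 repeats.
That took 11 steps.

11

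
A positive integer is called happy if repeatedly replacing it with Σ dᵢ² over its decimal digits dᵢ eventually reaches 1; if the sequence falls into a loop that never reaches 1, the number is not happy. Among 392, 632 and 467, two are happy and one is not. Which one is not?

467

392: 392 → 94 → 97 → 130 → 10 → 1  — reaches 1 (happy)
632: 632 → 49 → 97 → 130 → 10 → 1  — reaches 1 (happy)
467: 467 → 101 → 2 → 4 → 16 → 37 → 58 → 89 → 145 → 42 → 20 → 4  — repeats 4 (not happy)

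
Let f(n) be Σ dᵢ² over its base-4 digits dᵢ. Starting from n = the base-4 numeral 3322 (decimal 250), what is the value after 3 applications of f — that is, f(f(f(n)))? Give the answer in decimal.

250 = (3,3,2,2)_4 → 3² + 3² + 2² + 2² = 26
26 = (1,2,2)_4 → 1² + 2² + 2² = 9
9 = (2,1)_4 → 2² + 1² = 5

5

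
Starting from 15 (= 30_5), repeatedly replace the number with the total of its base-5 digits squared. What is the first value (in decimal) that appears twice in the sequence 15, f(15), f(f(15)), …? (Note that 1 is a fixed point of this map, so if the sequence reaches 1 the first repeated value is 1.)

15 = (3,0)_5 → 9
9 = (1,4)_5 → 17
17 = (3,2)_5 → 13
13 = (2,3)_5 → 13  — 13 already appeared earlier.

13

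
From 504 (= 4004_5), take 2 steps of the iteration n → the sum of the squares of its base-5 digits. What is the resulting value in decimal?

504 = (4,0,0,4)_5 → 32
32 = (1,1,2)_5 → 6

6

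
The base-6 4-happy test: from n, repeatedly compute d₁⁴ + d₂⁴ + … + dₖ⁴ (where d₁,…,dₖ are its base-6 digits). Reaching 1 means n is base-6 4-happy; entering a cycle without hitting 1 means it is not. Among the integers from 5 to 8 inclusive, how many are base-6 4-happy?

1

5: 5 → 625 → 658 → 338 → 114 → 82 → 273 → 164 → 353 → 963 → 609 → 978 → 338  (repeats 338)
6: 6 → 1  (reaches 1)
7: 7 → 2 → 16 → 272 → 99 → 353 → 963 → 609 → 978 → 338 → 114 → 82 → 273 → 164 → 353  (repeats 353)
8: 8 → 17 → 641 → 1522 → 259 → 4 → 256 → 258 → 3 → 81 → 98 → 288 → 17  (repeats 17)
base-6 4-happy: 6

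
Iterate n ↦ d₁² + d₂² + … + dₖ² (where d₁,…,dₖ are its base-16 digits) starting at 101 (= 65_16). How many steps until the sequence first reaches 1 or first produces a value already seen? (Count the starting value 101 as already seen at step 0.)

101 = (6,5)_16 → 6² + 5² = 61
61 = (3,13)_16 → 3² + 13² = 178
178 = (11,2)_16 → 11² + 2² = 125
125 = (7,13)_16 → 7² + 13² = 218
218 = (13,10)_16 → 13² + 10² = 269
269 = (1,0,13)_16 → 1² + 0² + 13² = 170
170 = (10,10)_16 → 10² + 10² = 200
200 = (12,8)_16 → 12² + 8² = 208
208 = (13,0)_16 → 13² + 0² = 169
169 = (10,9)_16 → 10² + 9² = 181
181 = (11,5)_16 → 11² + 5² = 146
146 = (9,2)_16 → 9² + 2² = 85
85 = (5,5)_16 → 5² + 5² = 50
50 = (3,2)_16 → 3² + 2² = 13
13 = (13)_16 → 13² = 169  — 169 repeats.
That took 15 steps.

15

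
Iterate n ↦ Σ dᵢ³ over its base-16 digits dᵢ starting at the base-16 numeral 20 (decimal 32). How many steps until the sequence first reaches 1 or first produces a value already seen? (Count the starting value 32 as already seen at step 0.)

32 = (2,0)_16 → 2³ + 0³ = 8 + 0 = 8
8 = (8)_16 → 8³ = 512
512 = (2,0,0)_16 → 2³ + 0³ + 0³ = 8 + 0 + 0 = 8  — 8 repeats.
That took 3 steps.

3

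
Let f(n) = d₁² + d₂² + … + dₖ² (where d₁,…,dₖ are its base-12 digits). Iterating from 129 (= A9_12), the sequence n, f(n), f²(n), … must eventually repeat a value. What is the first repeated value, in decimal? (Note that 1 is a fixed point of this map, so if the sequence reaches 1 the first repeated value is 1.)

129 = (10,9)_12 → 10² + 9² = 100 + 81 = 181
181 = (1,3,1)_12 → 1² + 3² + 1² = 1 + 9 + 1 = 11
11 = (11)_12 → 11² = 121
121 = (10,1)_12 → 10² + 1² = 100 + 1 = 101
101 = (8,5)_12 → 8² + 5² = 64 + 25 = 89
89 = (7,5)_12 → 7² + 5² = 49 + 25 = 74
74 = (6,2)_12 → 6² + 2² = 36 + 4 = 40
40 = (3,4)_12 → 3² + 4² = 9 + 16 = 25
25 = (2,1)_12 → 2² + 1² = 4 + 1 = 5
5 = (5)_12 → 5² = 25  — 25 already appeared earlier.

25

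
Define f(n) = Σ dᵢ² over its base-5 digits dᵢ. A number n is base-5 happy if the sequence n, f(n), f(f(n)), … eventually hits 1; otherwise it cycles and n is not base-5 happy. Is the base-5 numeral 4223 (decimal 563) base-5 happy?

base-5 happy

563 = (4,2,2,3)_5 → 4² + 2² + 2² + 3² = 33
33 = (1,1,3)_5 → 1² + 1² + 3² = 11
11 = (2,1)_5 → 2² + 1² = 5
5 = (1,0)_5 → 1² + 0² = 1  — reached 1.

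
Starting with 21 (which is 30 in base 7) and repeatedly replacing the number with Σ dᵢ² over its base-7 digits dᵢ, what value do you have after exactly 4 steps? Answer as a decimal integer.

25

21 = (3,0)_7 → 9
9 = (1,2)_7 → 5
5 = (5)_7 → 25
25 = (3,4)_7 → 25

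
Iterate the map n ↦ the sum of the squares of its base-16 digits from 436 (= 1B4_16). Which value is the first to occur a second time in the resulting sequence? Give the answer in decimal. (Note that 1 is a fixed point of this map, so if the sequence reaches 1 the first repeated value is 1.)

436 = (1,11,4)_16 → 138
138 = (8,10)_16 → 164
164 = (10,4)_16 → 116
116 = (7,4)_16 → 65
65 = (4,1)_16 → 17
17 = (1,1)_16 → 2
2 = (2)_16 → 4
4 = (4)_16 → 16
16 = (1,0)_16 → 1  — reached the fixed point 1.
1 → 1, so 1 is the first repeated value.

1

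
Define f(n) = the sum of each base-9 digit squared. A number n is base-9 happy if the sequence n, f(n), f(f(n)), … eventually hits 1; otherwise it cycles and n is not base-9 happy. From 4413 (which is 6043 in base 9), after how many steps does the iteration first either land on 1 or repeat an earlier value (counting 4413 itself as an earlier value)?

4413 = (6,0,4,3)_9 → 6² + 0² + 4² + 3² = 61
61 = (6,7)_9 → 6² + 7² = 85
85 = (1,0,4)_9 → 1² + 0² + 4² = 17
17 = (1,8)_9 → 1² + 8² = 65
65 = (7,2)_9 → 7² + 2² = 53
53 = (5,8)_9 → 5² + 8² = 89
89 = (1,0,8)_9 → 1² + 0² + 8² = 65  — 65 repeats.
That took 7 steps.

7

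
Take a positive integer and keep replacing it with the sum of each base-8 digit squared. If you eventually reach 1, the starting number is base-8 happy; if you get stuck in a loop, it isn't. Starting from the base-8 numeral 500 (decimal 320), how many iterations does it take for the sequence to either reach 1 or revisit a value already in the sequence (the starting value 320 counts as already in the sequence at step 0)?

4

320 = (5,0,0)_8 → 5² + 0² + 0² = 25
25 = (3,1)_8 → 3² + 1² = 10
10 = (1,2)_8 → 1² + 2² = 5
5 = (5)_8 → 5² = 25  — 25 repeats.
That took 4 steps.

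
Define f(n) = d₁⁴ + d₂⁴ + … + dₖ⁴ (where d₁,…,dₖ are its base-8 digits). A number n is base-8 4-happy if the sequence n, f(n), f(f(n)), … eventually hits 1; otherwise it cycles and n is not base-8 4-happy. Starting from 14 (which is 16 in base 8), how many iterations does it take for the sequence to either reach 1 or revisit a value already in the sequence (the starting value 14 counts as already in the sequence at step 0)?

6

14 = (1,6)_8 → 1⁴ + 6⁴ = 1297
1297 = (2,4,2,1)_8 → 2⁴ + 4⁴ + 2⁴ + 1⁴ = 289
289 = (4,4,1)_8 → 4⁴ + 4⁴ + 1⁴ = 513
513 = (1,0,0,1)_8 → 1⁴ + 0⁴ + 0⁴ + 1⁴ = 2
2 = (2)_8 → 2⁴ = 16
16 = (2,0)_8 → 2⁴ + 0⁴ = 16  — 16 repeats.
That took 6 steps.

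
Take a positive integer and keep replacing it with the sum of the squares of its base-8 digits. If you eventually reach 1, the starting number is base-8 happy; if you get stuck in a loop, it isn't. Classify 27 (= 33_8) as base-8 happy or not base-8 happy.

base-8 happy

27 = (3,3)_8 → 3² + 3² = 18
18 = (2,2)_8 → 2² + 2² = 8
8 = (1,0)_8 → 1² + 0² = 1  — reached 1.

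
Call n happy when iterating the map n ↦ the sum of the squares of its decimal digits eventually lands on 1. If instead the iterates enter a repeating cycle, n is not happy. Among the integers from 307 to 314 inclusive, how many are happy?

2

307: 307 → 58 → 89 → 145 → 42 → 20 → 4 → 16 → 37 → 58  — not happy
308: 308 → 73 → 58 → 89 → 145 → 42 → 20 → 4 → 16 → 37 → 58  — not happy
309: 309 → 90 → 81 → 65 → 61 → 37 → 58 → 89 → 145 → 42 → 20 → 4 → 16 → 37  — not happy
310: 310 → 10 → 1  — happy
311: 311 → 11 → 2 → 4 → 16 → 37 → 58 → 89 → 145 → 42 → 20 → 4  — not happy
312: 312 → 14 → 17 → 50 → 25 → 29 → 85 → 89 → 145 → 42 → 20 → 4 → 16 → 37 → 58 → 89  — not happy
313: 313 → 19 → 82 → 68 → 100 → 1  — happy
314: 314 → 26 → 40 → 16 → 37 → 58 → 89 → 145 → 42 → 20 → 4 → 16  — not happy
happy: 310, 313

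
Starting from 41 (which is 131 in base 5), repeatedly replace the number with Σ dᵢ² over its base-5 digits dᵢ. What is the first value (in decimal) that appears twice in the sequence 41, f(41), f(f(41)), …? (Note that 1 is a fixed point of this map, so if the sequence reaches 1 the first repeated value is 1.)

41 = (1,3,1)_5 → 1² + 3² + 1² = 1 + 9 + 1 = 11
11 = (2,1)_5 → 2² + 1² = 4 + 1 = 5
5 = (1,0)_5 → 1² + 0² = 1 + 0 = 1  — reached the fixed point 1.
1 → 1, so 1 is the first repeated value.

1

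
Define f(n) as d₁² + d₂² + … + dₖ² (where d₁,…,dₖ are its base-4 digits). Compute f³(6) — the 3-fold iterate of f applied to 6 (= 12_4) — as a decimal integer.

4

6 = (1,2)_4 → 5
5 = (1,1)_4 → 2
2 = (2)_4 → 4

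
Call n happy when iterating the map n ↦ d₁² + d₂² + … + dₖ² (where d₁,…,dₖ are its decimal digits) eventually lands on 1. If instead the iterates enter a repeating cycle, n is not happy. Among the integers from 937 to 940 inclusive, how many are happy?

937: 937 → 139 → 91 → 82 → 68 → 100 → 1  — happy
938: 938 → 154 → 42 → 20 → 4 → 16 → 37 → 58 → 89 → 145 → 42  — not happy
939: 939 → 171 → 51 → 26 → 40 → 16 → 37 → 58 → 89 → 145 → 42 → 20 → 4 → 16  — not happy
940: 940 → 97 → 130 → 10 → 1  — happy
happy: 937, 940

2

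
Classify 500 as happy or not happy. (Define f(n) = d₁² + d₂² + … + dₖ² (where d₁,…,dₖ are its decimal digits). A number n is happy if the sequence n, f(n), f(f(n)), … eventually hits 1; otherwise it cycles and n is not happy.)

500 → 25
25 → 29
29 → 85
85 → 89
89 → 145
145 → 42
42 → 20
20 → 4
4 → 16
16 → 37
37 → 58
58 → 89  — 89 already seen; the sequence cycles without reaching 1.

not happy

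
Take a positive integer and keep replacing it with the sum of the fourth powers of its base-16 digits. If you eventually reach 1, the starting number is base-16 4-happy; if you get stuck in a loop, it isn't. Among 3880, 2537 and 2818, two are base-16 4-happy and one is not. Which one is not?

3880: 3880 → 54737 → 57748 → 45234 → 29298 → 4834 → 38449 → 7939 → 50707 → 22114 → 3233 → 30737 → 6499 → 7939  — repeats 7939 (not base-16 4-happy)
2537: 2537 → 51538 → 27938 → 29889 → 23394 → 16578 → 21008 → 642 → 4128 → 17 → 2 → 16 → 1  — reaches 1 (base-16 4-happy)
2818: 2818 → 14657 → 6899 → 60707 → 67074 → 1313 → 642 → 4128 → 17 → 2 → 16 → 1  — reaches 1 (base-16 4-happy)

3880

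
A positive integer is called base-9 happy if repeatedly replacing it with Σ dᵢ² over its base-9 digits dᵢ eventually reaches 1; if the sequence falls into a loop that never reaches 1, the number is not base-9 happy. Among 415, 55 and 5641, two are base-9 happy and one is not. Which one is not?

415: 415 → 27 → 9 → 1  — reaches 1 (base-9 happy)
55: 55 → 37 → 17 → 65 → 53 → 89 → 65  — repeats 65 (not base-9 happy)
5641: 5641 → 159 → 101 → 9 → 1  — reaches 1 (base-9 happy)

55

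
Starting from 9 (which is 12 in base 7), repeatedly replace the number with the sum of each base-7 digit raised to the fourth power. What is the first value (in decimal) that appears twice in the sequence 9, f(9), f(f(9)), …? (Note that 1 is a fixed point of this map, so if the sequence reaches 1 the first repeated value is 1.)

97

9 = (1,2)_7 → 1⁴ + 2⁴ = 17
17 = (2,3)_7 → 2⁴ + 3⁴ = 97
97 = (1,6,6)_7 → 1⁴ + 6⁴ + 6⁴ = 2593
2593 = (1,0,3,6,3)_7 → 1⁴ + 0⁴ + 3⁴ + 6⁴ + 3⁴ = 1459
1459 = (4,1,5,3)_7 → 4⁴ + 1⁴ + 5⁴ + 3⁴ = 963
963 = (2,5,4,4)_7 → 2⁴ + 5⁴ + 4⁴ + 4⁴ = 1153
1153 = (3,2,3,5)_7 → 3⁴ + 2⁴ + 3⁴ + 5⁴ = 803
803 = (2,2,2,5)_7 → 2⁴ + 2⁴ + 2⁴ + 5⁴ = 673
673 = (1,6,5,1)_7 → 1⁴ + 6⁴ + 5⁴ + 1⁴ = 1923
1923 = (5,4,1,5)_7 → 5⁴ + 4⁴ + 1⁴ + 5⁴ = 1507
1507 = (4,2,5,2)_7 → 4⁴ + 2⁴ + 5⁴ + 2⁴ = 913
913 = (2,4,4,3)_7 → 2⁴ + 4⁴ + 4⁴ + 3⁴ = 609
609 = (1,5,3,0)_7 → 1⁴ + 5⁴ + 3⁴ + 0⁴ = 707
707 = (2,0,3,0)_7 → 2⁴ + 0⁴ + 3⁴ + 0⁴ = 97  — 97 already appeared earlier.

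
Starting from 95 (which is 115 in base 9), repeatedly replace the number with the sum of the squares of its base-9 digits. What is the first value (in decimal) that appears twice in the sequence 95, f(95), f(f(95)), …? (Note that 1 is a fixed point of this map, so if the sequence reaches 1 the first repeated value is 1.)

95 = (1,1,5)_9 → 1² + 1² + 5² = 27
27 = (3,0)_9 → 3² + 0² = 9
9 = (1,0)_9 → 1² + 0² = 1  — reached the fixed point 1.
1 → 1, so 1 is the first repeated value.

1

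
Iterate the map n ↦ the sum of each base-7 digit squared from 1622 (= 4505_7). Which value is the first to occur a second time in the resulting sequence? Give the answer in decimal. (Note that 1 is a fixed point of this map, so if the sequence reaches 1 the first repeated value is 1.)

4

1622 = (4,5,0,5)_7 → 66
66 = (1,2,3)_7 → 14
14 = (2,0)_7 → 4
4 = (4)_7 → 16
16 = (2,2)_7 → 8
8 = (1,1)_7 → 2
2 = (2)_7 → 4  — 4 already appeared earlier.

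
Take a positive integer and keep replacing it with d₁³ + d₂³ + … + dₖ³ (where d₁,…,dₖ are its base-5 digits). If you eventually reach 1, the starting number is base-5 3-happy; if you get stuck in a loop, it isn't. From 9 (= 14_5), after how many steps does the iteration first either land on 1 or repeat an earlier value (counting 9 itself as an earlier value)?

3

9 = (1,4)_5 → 65
65 = (2,3,0)_5 → 35
35 = (1,2,0)_5 → 9  — 9 repeats.
That took 3 steps.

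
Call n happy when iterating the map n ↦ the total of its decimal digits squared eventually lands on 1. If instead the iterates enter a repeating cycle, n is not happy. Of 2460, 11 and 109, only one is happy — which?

2460: 2460 → 56 → 61 → 37 → 58 → 89 → 145 → 42 → 20 → 4 → 16 → 37  — repeats 37 (not happy)
11: 11 → 2 → 4 → 16 → 37 → 58 → 89 → 145 → 42 → 20 → 4  — repeats 4 (not happy)
109: 109 → 82 → 68 → 100 → 1  — reaches 1 (happy)

109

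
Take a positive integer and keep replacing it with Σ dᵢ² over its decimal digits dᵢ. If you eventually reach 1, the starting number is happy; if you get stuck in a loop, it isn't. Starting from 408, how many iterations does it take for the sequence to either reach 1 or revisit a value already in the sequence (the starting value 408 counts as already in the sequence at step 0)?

408 → 80
80 → 64
64 → 52
52 → 29
29 → 85
85 → 89
89 → 145
145 → 42
42 → 20
20 → 4
4 → 16
16 → 37
37 → 58
58 → 89  — 89 repeats.
That took 14 steps.

14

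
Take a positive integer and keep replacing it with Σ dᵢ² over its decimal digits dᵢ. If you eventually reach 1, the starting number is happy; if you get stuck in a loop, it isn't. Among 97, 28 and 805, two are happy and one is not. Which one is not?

805

97: 97 → 130 → 10 → 1  — reaches 1 (happy)
28: 28 → 68 → 100 → 1  — reaches 1 (happy)
805: 805 → 89 → 145 → 42 → 20 → 4 → 16 → 37 → 58 → 89  — repeats 89 (not happy)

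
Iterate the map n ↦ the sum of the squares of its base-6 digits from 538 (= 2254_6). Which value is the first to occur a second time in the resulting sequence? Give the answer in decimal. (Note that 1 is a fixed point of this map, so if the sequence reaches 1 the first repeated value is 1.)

538 = (2,2,5,4)_6 → 2² + 2² + 5² + 4² = 49
49 = (1,2,1)_6 → 1² + 2² + 1² = 6
6 = (1,0)_6 → 1² + 0² = 1  — reached the fixed point 1.
1 → 1, so 1 is the first repeated value.

1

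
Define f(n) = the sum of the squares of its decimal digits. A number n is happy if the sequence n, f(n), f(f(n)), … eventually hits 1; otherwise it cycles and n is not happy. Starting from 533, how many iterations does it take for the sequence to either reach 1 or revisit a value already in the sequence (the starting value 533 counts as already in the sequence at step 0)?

13

533 → 5² + 3² + 3² = 25 + 9 + 9 = 43
43 → 4² + 3² = 16 + 9 = 25
25 → 2² + 5² = 4 + 25 = 29
29 → 2² + 9² = 4 + 81 = 85
85 → 8² + 5² = 64 + 25 = 89
89 → 8² + 9² = 64 + 81 = 145
145 → 1² + 4² + 5² = 1 + 16 + 25 = 42
42 → 4² + 2² = 16 + 4 = 20
20 → 2² + 0² = 4 + 0 = 4
4 → 4² = 16
16 → 1² + 6² = 1 + 36 = 37
37 → 3² + 7² = 9 + 49 = 58
58 → 5² + 8² = 25 + 64 = 89  — 89 repeats.
That took 13 steps.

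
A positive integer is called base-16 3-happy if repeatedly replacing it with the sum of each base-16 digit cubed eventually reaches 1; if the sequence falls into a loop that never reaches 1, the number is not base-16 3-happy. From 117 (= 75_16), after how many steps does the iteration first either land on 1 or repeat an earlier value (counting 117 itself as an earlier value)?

117 = (7,5)_16 → 7³ + 5³ = 343 + 125 = 468
468 = (1,13,4)_16 → 1³ + 13³ + 4³ = 1 + 2197 + 64 = 2262
2262 = (8,13,6)_16 → 8³ + 13³ + 6³ = 512 + 2197 + 216 = 2925
2925 = (11,6,13)_16 → 11³ + 6³ + 13³ = 1331 + 216 + 2197 = 3744
3744 = (14,10,0)_16 → 14³ + 10³ + 0³ = 2744 + 1000 + 0 = 3744  — 3744 repeats.
That took 5 steps.

5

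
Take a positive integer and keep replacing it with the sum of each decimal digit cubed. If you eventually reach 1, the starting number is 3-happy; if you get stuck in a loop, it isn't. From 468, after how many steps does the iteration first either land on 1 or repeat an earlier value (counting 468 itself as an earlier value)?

468 → 4³ + 6³ + 8³ = 64 + 216 + 512 = 792
792 → 7³ + 9³ + 2³ = 343 + 729 + 8 = 1080
1080 → 1³ + 0³ + 8³ + 0³ = 1 + 0 + 512 + 0 = 513
513 → 5³ + 1³ + 3³ = 125 + 1 + 27 = 153
153 → 1³ + 5³ + 3³ = 1 + 125 + 27 = 153  — 153 repeats.
That took 5 steps.

5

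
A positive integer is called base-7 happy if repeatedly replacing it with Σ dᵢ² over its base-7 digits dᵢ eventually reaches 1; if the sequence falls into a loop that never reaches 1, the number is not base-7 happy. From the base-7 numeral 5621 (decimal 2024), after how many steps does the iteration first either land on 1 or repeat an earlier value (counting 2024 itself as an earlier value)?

2024 = (5,6,2,1)_7 → 5² + 6² + 2² + 1² = 25 + 36 + 4 + 1 = 66
66 = (1,2,3)_7 → 1² + 2² + 3² = 1 + 4 + 9 = 14
14 = (2,0)_7 → 2² + 0² = 4 + 0 = 4
4 = (4)_7 → 4² = 16
16 = (2,2)_7 → 2² + 2² = 4 + 4 = 8
8 = (1,1)_7 → 1² + 1² = 1 + 1 = 2
2 = (2)_7 → 2² = 4  — 4 repeats.
That took 7 steps.

7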